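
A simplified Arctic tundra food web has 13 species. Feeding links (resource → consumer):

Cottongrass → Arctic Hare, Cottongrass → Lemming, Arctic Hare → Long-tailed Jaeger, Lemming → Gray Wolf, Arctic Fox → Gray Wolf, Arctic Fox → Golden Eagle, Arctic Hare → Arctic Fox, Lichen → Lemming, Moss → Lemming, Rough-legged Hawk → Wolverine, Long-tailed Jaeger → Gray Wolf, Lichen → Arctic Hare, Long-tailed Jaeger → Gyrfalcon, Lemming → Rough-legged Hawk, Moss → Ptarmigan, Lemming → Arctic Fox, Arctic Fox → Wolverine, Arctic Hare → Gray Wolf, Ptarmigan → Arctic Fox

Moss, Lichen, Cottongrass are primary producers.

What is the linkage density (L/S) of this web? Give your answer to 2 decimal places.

L/S = 1.46

There are L = 19 links among S = 13 species.
L/S = 19/13 = 1.4615 ≈ 1.46.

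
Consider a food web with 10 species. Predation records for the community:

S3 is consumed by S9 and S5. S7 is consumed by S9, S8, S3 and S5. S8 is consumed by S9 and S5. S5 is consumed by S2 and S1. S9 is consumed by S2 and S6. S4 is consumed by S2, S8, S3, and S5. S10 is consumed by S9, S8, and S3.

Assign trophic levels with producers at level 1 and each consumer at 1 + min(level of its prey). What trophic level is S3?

S10 is a producer → level 1.
S3 eats S10 → level 2.

Trophic level 2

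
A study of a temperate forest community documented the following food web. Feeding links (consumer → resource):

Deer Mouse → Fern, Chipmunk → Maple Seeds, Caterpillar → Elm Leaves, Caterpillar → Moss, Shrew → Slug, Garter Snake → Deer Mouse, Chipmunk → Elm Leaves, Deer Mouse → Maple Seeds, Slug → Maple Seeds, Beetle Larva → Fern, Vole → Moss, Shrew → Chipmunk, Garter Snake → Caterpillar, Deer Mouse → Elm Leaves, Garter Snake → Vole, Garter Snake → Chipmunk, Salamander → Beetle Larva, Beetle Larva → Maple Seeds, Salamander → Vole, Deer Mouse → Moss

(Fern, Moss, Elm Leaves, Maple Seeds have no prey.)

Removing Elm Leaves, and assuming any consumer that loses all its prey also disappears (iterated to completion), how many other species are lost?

0

Remove Elm Leaves.
Every predator of it retains at least one other prey: Deer Mouse still has Fern, Moss, Maple Seeds; Chipmunk still has Maple Seeds; Caterpillar still has Moss.
No consumer loses all prey, so no secondary extinctions occur.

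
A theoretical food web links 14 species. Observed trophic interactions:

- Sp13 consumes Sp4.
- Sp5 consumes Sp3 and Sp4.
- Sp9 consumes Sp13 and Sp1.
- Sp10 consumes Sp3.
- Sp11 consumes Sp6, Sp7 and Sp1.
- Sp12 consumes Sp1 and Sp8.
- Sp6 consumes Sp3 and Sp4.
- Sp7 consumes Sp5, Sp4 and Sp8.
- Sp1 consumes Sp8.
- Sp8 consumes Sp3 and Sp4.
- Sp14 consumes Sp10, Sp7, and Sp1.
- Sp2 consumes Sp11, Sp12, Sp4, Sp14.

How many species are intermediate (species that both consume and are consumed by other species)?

Intermediate species (has both prey and predators): Sp8, Sp13, Sp10, Sp6, Sp5, Sp1, Sp7, Sp11, Sp12, Sp14.
Count: 10.

10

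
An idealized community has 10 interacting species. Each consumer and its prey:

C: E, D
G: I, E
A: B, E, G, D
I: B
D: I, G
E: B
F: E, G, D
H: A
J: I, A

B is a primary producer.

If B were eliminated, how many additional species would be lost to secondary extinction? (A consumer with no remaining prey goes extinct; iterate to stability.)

Remove B.
Round 1: I (all prey gone), E (all prey gone) → extinct.
Round 2: G (all prey gone) → extinct.
Round 3: D (all prey gone) → extinct.
Round 4: A (all prey gone), F (all prey gone), C (all prey gone) → extinct.
Round 5: J (all prey gone), H (all prey gone) → extinct.
No further losses. Total secondary extinctions: 9.

9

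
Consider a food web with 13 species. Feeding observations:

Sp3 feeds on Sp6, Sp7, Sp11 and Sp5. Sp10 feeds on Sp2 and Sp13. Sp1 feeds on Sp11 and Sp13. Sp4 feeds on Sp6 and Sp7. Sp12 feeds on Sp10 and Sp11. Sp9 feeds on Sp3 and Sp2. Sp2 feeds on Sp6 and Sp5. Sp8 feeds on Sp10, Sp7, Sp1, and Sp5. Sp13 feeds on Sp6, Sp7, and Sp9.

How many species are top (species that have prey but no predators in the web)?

3

Top species (has prey, but nothing eats it): Sp4, Sp8, Sp12.
Count: 3.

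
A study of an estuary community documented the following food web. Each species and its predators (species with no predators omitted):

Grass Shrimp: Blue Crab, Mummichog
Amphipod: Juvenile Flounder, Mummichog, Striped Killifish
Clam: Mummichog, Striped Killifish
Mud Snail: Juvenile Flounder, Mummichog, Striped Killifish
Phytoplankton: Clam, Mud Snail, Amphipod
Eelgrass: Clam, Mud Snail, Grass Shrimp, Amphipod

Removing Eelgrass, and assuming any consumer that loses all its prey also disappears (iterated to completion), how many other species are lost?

Remove Eelgrass.
Round 1: Grass Shrimp (all prey gone) → extinct.
Round 2: Blue Crab (all prey gone) → extinct.
No further losses. Total secondary extinctions: 2.

2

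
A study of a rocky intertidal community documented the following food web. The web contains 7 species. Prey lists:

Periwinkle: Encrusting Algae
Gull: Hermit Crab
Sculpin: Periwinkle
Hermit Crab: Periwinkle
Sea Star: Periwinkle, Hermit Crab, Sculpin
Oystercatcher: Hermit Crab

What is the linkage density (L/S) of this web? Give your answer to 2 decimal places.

L/S = 1.14

There are L = 8 links among S = 7 species.
L/S = 8/7 = 1.1429 ≈ 1.14.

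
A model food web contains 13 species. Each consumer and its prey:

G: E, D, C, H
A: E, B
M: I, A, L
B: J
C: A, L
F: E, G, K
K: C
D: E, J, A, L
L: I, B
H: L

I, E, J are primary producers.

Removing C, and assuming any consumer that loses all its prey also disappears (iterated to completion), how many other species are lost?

Remove C.
Round 1: K (all prey gone) → extinct.
No further losses. Total secondary extinctions: 1.

1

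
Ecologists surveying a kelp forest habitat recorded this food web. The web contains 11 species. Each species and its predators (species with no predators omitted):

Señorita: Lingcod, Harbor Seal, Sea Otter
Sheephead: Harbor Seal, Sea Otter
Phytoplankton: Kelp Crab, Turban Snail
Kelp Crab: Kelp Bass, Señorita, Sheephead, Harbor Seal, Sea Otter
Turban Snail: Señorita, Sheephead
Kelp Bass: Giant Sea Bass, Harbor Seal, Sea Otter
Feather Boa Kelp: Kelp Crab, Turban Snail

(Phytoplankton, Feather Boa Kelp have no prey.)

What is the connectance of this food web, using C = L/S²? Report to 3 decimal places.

C = 0.157

The web has S = 11 species and L = 19 feeding links.
C = L / S² = 19 / 121 = 0.1570 ≈ 0.157.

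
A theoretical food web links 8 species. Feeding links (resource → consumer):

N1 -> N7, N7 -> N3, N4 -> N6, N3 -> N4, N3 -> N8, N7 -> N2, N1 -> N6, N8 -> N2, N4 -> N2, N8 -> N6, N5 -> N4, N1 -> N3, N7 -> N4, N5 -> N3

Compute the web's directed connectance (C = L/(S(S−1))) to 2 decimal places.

C = 0.25

The web has S = 8 species and L = 14 feeding links.
C = L / (S(S−1)) = 14 / 56 = 0.2500 ≈ 0.25.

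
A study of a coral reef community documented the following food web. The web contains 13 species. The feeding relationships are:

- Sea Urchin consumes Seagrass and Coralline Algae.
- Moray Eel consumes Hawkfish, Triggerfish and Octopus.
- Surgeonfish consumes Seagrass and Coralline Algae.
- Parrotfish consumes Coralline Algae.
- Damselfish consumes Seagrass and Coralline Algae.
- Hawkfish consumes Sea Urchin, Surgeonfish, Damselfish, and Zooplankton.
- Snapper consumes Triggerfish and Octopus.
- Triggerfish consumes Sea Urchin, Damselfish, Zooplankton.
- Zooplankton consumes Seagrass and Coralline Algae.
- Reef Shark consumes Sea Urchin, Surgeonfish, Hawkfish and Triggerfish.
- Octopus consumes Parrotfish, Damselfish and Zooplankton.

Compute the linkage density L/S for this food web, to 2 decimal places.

L/S = 2.15

There are L = 28 links among S = 13 species.
L/S = 28/13 = 2.1538 ≈ 2.15.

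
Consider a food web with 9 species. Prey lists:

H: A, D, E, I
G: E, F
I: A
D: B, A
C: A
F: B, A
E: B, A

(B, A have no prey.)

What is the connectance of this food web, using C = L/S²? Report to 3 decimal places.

C = 0.173

The web has S = 9 species and L = 14 feeding links.
C = L / S² = 14 / 81 = 0.1728 ≈ 0.173.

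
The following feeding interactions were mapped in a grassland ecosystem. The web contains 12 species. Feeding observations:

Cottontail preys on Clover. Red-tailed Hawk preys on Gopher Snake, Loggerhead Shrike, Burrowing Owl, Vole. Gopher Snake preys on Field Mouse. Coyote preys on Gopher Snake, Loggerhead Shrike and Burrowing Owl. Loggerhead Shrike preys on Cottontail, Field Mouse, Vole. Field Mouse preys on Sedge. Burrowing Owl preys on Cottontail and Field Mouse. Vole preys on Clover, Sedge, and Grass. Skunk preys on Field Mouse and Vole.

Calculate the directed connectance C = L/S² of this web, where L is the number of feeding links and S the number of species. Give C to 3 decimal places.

C = 0.139

The web has S = 12 species and L = 20 feeding links.
C = L / S² = 20 / 144 = 0.1389 ≈ 0.139.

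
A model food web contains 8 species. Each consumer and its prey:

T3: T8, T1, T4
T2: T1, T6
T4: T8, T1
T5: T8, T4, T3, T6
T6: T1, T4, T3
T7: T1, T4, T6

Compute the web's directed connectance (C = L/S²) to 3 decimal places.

C = 0.266

The web has S = 8 species and L = 17 feeding links.
C = L / S² = 17 / 64 = 0.2656 ≈ 0.266.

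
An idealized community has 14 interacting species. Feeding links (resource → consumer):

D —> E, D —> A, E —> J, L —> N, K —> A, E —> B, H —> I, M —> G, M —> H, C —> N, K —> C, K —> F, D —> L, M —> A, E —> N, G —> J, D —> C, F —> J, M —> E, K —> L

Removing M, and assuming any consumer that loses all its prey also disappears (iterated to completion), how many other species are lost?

Remove M.
Round 1: G (all prey gone), H (all prey gone) → extinct.
Round 2: I (all prey gone) → extinct.
No further losses. Total secondary extinctions: 3.

3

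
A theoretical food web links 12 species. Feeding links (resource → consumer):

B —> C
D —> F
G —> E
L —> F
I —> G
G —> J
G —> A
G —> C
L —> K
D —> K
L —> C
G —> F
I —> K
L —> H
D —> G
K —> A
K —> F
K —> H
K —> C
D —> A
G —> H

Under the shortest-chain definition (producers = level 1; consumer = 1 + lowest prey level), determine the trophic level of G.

I is a producer → level 1.
G eats I → level 2.

Trophic level 2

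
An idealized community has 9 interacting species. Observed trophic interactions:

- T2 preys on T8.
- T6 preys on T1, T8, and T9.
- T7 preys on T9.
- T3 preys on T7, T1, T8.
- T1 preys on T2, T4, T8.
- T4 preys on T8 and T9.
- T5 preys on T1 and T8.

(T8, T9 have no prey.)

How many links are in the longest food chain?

One longest chain: T8 → T2 → T1 → T5.
It has 4 species and 3 links.

3 links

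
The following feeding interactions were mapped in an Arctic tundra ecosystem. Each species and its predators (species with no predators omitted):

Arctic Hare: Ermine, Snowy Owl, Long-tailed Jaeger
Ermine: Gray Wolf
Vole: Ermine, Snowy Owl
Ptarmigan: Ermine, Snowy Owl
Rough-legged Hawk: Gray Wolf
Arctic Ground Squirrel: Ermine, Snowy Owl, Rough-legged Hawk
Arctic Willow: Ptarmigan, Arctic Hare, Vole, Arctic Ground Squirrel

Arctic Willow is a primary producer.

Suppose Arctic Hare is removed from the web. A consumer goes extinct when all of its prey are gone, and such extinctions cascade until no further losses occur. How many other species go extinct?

Remove Arctic Hare.
Round 1: Long-tailed Jaeger (all prey gone) → extinct.
No further losses. Total secondary extinctions: 1.

1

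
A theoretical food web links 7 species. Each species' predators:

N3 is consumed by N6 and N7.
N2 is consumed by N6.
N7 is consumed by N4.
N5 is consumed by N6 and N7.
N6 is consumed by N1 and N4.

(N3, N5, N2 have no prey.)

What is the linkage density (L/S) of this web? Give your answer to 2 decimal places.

There are L = 8 links among S = 7 species.
L/S = 8/7 = 1.1429 ≈ 1.14.

L/S = 1.14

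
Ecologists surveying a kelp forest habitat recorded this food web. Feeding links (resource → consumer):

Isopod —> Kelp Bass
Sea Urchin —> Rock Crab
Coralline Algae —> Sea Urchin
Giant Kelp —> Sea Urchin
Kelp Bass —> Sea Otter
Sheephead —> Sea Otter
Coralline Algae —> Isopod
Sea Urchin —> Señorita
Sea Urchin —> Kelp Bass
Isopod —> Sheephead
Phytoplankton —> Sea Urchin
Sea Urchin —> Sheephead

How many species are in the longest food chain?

4 species

One longest chain: Coralline Algae → Isopod → Sheephead → Sea Otter.
It has 4 species and 3 links.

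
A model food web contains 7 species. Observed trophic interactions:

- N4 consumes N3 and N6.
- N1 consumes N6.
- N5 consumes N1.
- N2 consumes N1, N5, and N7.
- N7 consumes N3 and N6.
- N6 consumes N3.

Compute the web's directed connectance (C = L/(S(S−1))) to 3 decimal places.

The web has S = 7 species and L = 10 feeding links.
C = L / (S(S−1)) = 10 / 42 = 0.2381 ≈ 0.238.

C = 0.238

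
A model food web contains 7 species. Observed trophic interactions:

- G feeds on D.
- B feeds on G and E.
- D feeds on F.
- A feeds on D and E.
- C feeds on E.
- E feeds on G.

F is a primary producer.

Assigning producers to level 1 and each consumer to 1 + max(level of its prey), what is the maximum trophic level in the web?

5

Producers (level 1): F.
F → D → G → E → C gives C level 5.
No species has a prey at level 5, so no species reaches level 6.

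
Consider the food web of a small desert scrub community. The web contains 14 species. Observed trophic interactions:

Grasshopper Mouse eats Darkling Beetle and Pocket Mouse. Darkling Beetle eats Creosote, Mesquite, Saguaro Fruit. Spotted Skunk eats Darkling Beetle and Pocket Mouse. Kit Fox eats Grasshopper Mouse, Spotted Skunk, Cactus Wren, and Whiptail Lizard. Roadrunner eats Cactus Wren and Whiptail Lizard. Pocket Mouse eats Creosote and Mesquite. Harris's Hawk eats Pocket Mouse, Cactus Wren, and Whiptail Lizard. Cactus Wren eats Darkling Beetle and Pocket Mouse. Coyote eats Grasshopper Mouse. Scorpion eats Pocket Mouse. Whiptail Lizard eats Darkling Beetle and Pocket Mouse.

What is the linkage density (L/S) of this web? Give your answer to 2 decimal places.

There are L = 24 links among S = 14 species.
L/S = 24/14 = 1.7143 ≈ 1.71.

L/S = 1.71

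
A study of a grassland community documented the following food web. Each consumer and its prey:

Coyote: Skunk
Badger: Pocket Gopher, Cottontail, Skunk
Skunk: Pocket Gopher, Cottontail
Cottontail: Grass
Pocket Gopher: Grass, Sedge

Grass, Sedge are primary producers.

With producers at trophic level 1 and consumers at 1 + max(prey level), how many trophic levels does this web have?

Producers (level 1): Grass, Sedge.
Grass → Pocket Gopher → Skunk → Coyote gives Coyote level 4.
No species has a prey at level 4, so no species reaches level 5.

4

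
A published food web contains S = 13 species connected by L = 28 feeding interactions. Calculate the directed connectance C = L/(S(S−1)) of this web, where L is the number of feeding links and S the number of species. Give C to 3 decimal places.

The web has S = 13 species and L = 28 feeding links.
C = L / (S(S−1)) = 28 / 156 = 0.1795 ≈ 0.179.

C = 0.179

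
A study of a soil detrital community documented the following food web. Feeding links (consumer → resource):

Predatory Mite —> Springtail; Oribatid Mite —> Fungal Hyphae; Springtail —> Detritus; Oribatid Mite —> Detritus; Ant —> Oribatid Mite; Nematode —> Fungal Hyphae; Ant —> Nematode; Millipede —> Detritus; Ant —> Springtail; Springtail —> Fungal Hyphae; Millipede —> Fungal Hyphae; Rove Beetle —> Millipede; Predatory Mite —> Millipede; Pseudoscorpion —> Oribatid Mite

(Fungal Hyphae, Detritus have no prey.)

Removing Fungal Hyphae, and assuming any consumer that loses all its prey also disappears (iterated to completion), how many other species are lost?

Remove Fungal Hyphae.
Round 1: Nematode (all prey gone) → extinct.
No further losses. Total secondary extinctions: 1.

1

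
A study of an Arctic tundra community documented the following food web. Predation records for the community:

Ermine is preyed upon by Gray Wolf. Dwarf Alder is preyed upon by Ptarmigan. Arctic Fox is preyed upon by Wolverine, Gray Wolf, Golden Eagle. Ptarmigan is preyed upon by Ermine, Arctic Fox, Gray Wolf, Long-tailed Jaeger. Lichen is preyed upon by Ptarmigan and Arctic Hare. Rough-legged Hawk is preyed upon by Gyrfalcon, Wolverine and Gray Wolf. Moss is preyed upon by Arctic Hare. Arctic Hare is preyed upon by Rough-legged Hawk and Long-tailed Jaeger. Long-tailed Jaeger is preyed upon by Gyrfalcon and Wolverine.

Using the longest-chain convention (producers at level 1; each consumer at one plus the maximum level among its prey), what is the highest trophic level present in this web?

Producers (level 1): Dwarf Alder, Moss, Lichen.
Dwarf Alder → Ptarmigan → Long-tailed Jaeger → Wolverine gives Wolverine level 4.
No species has a prey at level 4, so no species reaches level 5.

4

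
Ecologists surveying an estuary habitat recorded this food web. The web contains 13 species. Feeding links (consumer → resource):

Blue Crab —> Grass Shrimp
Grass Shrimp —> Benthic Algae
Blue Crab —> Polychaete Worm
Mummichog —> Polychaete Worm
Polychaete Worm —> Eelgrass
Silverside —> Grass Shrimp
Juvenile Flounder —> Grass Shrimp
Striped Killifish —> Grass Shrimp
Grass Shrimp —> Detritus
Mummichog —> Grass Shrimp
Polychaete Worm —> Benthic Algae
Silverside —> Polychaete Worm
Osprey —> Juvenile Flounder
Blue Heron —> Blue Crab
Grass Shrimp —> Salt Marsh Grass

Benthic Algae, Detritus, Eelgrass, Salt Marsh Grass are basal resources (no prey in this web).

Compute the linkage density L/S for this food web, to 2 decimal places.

L/S = 1.15

There are L = 15 links among S = 13 species.
L/S = 15/13 = 1.1538 ≈ 1.15.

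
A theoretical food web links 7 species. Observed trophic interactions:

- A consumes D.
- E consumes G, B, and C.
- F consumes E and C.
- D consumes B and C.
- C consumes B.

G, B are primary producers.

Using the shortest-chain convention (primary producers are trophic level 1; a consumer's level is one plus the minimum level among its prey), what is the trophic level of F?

Trophic level 3

B is a producer → level 1.
C eats B → level 2.
F eats C → level 3.
No prey of F is below level 2, so 3 is the minimum.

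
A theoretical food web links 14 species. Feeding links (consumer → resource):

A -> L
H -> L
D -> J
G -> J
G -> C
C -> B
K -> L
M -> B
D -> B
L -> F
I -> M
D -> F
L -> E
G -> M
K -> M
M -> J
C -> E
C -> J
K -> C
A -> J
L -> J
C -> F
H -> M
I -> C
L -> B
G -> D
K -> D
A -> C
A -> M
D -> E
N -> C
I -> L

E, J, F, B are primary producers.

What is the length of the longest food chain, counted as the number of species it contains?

3 species

One longest chain: J → M → A.
It has 3 species and 2 links.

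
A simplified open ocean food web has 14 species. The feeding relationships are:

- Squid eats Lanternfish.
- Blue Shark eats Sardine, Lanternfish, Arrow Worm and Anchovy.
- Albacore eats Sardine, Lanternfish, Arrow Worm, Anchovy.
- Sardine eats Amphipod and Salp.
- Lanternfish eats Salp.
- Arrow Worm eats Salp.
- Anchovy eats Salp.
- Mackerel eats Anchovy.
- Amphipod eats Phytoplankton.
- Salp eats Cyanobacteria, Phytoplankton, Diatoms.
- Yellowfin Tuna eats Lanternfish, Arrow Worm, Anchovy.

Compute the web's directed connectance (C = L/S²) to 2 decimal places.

C = 0.11

The web has S = 14 species and L = 22 feeding links.
C = L / S² = 22 / 196 = 0.1122 ≈ 0.11.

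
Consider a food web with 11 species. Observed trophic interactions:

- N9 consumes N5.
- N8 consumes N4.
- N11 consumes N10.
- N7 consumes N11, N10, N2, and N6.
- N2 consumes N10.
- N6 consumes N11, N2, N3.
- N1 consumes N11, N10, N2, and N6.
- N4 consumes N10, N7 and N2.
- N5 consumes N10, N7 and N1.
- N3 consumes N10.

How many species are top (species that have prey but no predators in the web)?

Top species (has prey, but nothing eats it): N9, N8.
Count: 2.

2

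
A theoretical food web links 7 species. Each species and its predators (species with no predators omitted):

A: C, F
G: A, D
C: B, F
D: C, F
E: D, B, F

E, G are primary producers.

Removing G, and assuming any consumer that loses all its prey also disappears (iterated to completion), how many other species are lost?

1

Remove G.
Round 1: A (all prey gone) → extinct.
No further losses. Total secondary extinctions: 1.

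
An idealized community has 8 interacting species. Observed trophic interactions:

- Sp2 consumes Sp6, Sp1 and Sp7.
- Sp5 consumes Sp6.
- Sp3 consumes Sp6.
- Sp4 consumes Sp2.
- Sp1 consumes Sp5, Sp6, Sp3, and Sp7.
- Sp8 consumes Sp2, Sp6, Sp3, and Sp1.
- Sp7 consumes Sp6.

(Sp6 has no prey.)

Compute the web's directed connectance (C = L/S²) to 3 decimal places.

C = 0.234

The web has S = 8 species and L = 15 feeding links.
C = L / S² = 15 / 64 = 0.2344 ≈ 0.234.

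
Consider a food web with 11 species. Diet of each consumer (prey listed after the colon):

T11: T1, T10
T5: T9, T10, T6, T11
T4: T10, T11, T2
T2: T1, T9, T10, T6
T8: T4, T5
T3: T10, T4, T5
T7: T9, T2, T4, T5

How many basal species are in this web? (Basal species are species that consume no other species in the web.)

Basal species (no prey listed): T1, T9, T10, T6.
Count: 4.

4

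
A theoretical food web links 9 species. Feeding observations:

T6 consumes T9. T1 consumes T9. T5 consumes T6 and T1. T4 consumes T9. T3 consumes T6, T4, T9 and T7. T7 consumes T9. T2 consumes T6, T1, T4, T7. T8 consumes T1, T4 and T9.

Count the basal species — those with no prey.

1

Basal species (no prey listed): T9.
Count: 1.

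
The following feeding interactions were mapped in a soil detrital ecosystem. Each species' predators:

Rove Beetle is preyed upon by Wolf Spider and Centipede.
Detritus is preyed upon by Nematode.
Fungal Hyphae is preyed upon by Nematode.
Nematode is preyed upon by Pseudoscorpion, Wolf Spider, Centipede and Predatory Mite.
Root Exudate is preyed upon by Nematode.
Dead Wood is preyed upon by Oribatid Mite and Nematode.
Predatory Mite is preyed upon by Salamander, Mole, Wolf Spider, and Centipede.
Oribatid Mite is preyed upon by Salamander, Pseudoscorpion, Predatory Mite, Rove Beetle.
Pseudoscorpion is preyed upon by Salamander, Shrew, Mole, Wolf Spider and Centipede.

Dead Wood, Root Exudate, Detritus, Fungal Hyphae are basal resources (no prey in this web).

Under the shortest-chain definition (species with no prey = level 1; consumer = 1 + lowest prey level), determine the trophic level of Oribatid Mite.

Dead Wood has no prey (basal) → level 1.
Oribatid Mite eats Dead Wood → level 2.

Trophic level 2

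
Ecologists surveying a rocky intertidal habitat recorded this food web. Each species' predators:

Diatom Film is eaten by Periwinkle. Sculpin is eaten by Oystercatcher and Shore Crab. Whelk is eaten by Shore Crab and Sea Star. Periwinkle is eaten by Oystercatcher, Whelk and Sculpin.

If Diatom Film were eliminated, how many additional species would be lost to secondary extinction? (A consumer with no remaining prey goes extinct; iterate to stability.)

Remove Diatom Film.
Round 1: Periwinkle (all prey gone) → extinct.
Round 2: Sculpin (all prey gone), Whelk (all prey gone) → extinct.
Round 3: Shore Crab (all prey gone), Sea Star (all prey gone), Oystercatcher (all prey gone) → extinct.
No further losses. Total secondary extinctions: 6.

6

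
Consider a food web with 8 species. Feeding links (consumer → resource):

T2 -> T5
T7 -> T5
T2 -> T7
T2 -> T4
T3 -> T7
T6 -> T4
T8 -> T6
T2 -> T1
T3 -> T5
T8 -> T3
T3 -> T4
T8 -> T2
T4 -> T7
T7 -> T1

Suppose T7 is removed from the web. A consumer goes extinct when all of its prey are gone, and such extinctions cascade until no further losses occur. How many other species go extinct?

2

Remove T7.
Round 1: T4 (all prey gone) → extinct.
Round 2: T6 (all prey gone) → extinct.
No further losses. Total secondary extinctions: 2.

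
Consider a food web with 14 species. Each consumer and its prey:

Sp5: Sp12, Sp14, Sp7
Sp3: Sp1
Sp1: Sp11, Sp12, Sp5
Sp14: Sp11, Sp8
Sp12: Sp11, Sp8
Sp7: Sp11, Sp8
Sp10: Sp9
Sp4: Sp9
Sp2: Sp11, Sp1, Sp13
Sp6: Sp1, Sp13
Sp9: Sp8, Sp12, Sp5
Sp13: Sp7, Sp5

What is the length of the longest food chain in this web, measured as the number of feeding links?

4 links

One longest chain: Sp11 → Sp12 → Sp5 → Sp13 → Sp2.
It has 5 species and 4 links.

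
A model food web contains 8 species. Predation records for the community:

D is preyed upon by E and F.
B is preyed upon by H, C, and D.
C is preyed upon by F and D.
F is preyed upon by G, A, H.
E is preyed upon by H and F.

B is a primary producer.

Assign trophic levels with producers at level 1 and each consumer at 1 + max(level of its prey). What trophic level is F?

Trophic level 5

B is a producer → level 1.
C eats B → level 2.
D eats C (level 2); other prey at levels: B 1 → level 3.
E eats D → level 4.
F eats E (level 4); other prey at levels: C 2, D 3 → level 5.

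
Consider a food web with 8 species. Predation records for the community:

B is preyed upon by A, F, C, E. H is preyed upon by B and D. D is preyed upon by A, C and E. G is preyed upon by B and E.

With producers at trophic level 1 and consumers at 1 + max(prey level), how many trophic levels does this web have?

Producers (level 1): H, G.
H → B → F gives F level 3.
No species has a prey at level 3, so no species reaches level 4.

3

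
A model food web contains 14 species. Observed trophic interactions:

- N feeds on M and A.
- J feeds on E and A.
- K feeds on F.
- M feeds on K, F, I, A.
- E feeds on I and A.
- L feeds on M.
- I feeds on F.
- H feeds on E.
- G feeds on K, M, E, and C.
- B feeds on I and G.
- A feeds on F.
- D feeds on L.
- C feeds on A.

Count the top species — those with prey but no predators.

5

Top species (has prey, but nothing eats it): J, N, H, D, B.
Count: 5.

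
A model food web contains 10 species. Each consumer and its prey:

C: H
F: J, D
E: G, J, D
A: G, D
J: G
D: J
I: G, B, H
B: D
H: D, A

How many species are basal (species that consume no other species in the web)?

1

Basal species (no prey listed): G.
Count: 1.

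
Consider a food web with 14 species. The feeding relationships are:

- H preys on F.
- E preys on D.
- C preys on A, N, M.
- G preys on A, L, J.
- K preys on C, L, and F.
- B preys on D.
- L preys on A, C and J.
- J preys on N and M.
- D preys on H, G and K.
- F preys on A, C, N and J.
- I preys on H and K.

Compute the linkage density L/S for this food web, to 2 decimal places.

There are L = 26 links among S = 14 species.
L/S = 26/14 = 1.8571 ≈ 1.86.

L/S = 1.86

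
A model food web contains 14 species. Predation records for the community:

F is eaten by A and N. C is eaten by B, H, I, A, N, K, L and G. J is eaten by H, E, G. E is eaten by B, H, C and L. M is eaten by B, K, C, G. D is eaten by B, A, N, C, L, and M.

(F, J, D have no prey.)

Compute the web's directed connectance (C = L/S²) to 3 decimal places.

The web has S = 14 species and L = 27 feeding links.
C = L / S² = 27 / 196 = 0.1378 ≈ 0.138.

C = 0.138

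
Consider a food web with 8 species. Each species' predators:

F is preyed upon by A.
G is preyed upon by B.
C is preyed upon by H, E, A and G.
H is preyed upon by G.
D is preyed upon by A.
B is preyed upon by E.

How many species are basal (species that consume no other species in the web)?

Basal species (no prey listed): C, F, D.
Count: 3.

3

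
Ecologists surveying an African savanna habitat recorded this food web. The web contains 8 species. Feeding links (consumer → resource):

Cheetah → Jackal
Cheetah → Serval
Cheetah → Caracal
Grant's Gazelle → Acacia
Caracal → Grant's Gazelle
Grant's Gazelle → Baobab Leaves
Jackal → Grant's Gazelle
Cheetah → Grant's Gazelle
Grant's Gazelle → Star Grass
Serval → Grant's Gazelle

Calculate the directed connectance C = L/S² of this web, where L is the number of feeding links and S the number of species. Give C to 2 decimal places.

The web has S = 8 species and L = 10 feeding links.
C = L / S² = 10 / 64 = 0.1562 ≈ 0.16.

C = 0.16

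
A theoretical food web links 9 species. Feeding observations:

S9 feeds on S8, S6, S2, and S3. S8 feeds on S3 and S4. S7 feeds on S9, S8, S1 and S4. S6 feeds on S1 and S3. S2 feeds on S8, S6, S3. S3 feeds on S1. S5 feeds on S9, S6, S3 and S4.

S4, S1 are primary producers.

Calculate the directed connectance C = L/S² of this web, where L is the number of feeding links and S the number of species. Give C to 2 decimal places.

C = 0.25

The web has S = 9 species and L = 20 feeding links.
C = L / S² = 20 / 81 = 0.2469 ≈ 0.25.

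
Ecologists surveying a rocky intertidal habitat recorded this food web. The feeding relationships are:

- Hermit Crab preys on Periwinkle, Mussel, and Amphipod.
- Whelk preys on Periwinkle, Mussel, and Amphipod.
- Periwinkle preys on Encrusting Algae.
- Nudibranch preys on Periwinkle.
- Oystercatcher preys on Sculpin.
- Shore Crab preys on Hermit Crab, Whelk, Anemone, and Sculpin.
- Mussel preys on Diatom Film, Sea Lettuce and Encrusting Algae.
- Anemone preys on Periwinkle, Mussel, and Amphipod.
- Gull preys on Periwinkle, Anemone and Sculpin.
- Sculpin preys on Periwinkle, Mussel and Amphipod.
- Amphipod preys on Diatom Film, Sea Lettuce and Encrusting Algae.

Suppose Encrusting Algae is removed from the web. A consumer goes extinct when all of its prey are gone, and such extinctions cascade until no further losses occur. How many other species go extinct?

Remove Encrusting Algae.
Round 1: Periwinkle (all prey gone) → extinct.
Round 2: Nudibranch (all prey gone) → extinct.
No further losses. Total secondary extinctions: 2.

2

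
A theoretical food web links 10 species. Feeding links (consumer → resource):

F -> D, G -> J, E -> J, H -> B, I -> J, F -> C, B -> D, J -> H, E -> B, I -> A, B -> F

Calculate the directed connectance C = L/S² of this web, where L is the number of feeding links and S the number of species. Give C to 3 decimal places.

The web has S = 10 species and L = 11 feeding links.
C = L / S² = 11 / 100 = 0.1100 ≈ 0.110.

C = 0.110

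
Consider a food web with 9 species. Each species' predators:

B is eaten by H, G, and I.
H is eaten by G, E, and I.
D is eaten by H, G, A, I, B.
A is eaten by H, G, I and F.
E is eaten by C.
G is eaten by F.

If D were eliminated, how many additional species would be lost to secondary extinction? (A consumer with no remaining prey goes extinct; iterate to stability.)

Remove D.
Round 1: A (all prey gone), B (all prey gone) → extinct.
Round 2: H (all prey gone) → extinct.
Round 3: G (all prey gone), E (all prey gone), I (all prey gone) → extinct.
Round 4: C (all prey gone), F (all prey gone) → extinct.
No further losses. Total secondary extinctions: 8.

8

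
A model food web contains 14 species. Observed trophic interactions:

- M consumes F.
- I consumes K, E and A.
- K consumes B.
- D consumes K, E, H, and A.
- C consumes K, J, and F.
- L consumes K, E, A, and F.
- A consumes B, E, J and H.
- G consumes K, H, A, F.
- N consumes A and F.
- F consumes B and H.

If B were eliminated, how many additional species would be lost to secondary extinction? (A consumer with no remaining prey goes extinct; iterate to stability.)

1

Remove B.
Round 1: K (all prey gone) → extinct.
No further losses. Total secondary extinctions: 1.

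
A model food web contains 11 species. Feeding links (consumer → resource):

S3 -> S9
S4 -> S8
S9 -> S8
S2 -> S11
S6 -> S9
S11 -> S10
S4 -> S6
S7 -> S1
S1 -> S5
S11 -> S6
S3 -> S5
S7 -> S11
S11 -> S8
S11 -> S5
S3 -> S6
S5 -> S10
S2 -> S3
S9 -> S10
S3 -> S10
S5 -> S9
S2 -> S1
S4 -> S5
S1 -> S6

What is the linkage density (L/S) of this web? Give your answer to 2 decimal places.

There are L = 23 links among S = 11 species.
L/S = 23/11 = 2.0909 ≈ 2.09.

L/S = 2.09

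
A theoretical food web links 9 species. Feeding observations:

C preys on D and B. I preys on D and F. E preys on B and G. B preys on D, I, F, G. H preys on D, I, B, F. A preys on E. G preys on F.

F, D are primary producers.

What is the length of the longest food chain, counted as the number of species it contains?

5 species

One longest chain: F → I → B → E → A.
It has 5 species and 4 links.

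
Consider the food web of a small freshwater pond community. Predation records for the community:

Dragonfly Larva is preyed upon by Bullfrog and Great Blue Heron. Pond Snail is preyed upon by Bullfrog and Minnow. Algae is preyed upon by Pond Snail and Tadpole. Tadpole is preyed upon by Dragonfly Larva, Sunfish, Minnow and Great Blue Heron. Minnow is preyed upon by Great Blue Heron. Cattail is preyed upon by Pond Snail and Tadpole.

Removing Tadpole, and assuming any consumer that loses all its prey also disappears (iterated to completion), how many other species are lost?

2

Remove Tadpole.
Round 1: Dragonfly Larva (all prey gone), Sunfish (all prey gone) → extinct.
No further losses. Total secondary extinctions: 2.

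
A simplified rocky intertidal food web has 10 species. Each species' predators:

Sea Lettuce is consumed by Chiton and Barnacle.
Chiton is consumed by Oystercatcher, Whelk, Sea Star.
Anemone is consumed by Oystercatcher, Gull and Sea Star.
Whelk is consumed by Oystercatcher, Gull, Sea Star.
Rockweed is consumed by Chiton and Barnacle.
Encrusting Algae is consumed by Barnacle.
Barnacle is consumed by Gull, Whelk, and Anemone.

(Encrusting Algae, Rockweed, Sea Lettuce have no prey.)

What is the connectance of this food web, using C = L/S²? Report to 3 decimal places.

C = 0.170

The web has S = 10 species and L = 17 feeding links.
C = L / S² = 17 / 100 = 0.1700 ≈ 0.170.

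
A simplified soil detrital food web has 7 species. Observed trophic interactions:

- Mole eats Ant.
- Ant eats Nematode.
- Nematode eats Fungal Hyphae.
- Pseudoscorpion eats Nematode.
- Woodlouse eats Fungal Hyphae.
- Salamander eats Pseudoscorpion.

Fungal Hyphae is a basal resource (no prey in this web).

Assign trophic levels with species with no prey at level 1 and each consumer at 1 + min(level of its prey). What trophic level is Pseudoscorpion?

Fungal Hyphae has no prey (basal) → level 1.
Nematode eats Fungal Hyphae → level 2.
Pseudoscorpion eats Nematode → level 3.
No prey of Pseudoscorpion is below level 2, so 3 is the minimum.

Trophic level 3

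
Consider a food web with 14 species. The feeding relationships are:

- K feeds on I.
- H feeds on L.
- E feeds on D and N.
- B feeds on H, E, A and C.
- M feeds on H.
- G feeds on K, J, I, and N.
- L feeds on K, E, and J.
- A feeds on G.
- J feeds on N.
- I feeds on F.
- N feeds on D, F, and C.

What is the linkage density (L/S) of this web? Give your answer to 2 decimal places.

L/S = 1.57

There are L = 22 links among S = 14 species.
L/S = 22/14 = 1.5714 ≈ 1.57.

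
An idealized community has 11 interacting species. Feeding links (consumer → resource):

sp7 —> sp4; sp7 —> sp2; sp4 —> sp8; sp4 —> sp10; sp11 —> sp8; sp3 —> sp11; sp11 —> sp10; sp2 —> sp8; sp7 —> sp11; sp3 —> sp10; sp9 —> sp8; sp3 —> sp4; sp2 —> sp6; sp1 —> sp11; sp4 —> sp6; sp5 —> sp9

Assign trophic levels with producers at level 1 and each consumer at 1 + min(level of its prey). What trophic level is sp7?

sp10 is a producer → level 1.
sp4 eats sp10 → level 2.
sp7 eats sp4 → level 3.
No prey of sp7 is below level 2, so 3 is the minimum.

Trophic level 3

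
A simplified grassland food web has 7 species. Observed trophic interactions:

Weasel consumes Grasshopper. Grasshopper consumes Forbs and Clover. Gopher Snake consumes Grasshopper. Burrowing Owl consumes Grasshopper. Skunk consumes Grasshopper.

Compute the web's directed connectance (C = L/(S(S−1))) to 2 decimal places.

The web has S = 7 species and L = 6 feeding links.
C = L / (S(S−1)) = 6 / 42 = 0.1429 ≈ 0.14.

C = 0.14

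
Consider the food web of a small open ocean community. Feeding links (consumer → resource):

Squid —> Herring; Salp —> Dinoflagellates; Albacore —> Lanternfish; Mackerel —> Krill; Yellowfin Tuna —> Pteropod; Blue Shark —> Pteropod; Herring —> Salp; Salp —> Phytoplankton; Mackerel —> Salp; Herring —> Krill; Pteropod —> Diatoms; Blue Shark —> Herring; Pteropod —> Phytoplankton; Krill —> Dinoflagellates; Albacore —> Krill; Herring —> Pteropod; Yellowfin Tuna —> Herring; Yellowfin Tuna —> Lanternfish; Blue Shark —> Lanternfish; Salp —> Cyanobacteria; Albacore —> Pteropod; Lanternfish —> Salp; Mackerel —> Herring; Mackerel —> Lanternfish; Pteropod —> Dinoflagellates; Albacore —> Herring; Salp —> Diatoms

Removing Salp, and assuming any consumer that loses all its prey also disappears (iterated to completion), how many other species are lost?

Remove Salp.
Round 1: Lanternfish (all prey gone) → extinct.
No further losses. Total secondary extinctions: 1.

1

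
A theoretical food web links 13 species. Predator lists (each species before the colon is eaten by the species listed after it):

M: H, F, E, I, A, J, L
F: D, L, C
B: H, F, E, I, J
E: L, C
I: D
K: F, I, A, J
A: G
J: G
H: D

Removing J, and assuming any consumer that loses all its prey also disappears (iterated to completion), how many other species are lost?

0

Remove J.
Every predator of it retains at least one other prey: G still has A.
No consumer loses all prey, so no secondary extinctions occur.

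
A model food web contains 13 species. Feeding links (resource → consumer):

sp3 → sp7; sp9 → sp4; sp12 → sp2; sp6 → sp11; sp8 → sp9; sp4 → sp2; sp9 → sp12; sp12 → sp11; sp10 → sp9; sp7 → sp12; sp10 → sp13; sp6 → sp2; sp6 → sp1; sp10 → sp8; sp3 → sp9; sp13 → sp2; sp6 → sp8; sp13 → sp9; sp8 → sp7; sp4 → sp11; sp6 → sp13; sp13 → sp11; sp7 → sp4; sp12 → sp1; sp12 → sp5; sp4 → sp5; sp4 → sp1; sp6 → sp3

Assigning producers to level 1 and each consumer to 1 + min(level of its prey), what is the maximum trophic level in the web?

4

Producers (level 1): sp6, sp10.
Following each consumer down to its lowest-level prey: sp10 → sp9 → sp4 → sp5 (levels 1 through 4).
All prey of sp5 (sp4 3, sp12 3) are at level 3 or above, so sp5 is at level 1 + 3 = 4.
Every consumer has at least one prey at level 3 or below, so none exceeds level 4.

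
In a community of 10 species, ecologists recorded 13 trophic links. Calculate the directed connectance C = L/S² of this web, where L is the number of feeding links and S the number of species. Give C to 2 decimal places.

The web has S = 10 species and L = 13 feeding links.
C = L / S² = 13 / 100 = 0.1300 ≈ 0.13.

C = 0.13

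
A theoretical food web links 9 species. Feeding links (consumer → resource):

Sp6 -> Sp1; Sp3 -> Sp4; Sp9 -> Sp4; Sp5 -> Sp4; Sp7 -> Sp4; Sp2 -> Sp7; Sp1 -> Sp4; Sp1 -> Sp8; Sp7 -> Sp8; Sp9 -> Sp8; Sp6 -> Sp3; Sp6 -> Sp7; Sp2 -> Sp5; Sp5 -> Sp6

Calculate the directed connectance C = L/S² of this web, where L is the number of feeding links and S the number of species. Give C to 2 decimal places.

C = 0.17

The web has S = 9 species and L = 14 feeding links.
C = L / S² = 14 / 81 = 0.1728 ≈ 0.17.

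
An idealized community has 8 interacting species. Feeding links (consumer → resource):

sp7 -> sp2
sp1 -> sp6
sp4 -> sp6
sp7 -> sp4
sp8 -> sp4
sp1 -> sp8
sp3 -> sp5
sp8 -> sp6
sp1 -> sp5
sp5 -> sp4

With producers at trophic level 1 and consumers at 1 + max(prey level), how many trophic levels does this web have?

4

Producers (level 1): sp2, sp6.
sp6 → sp4 → sp8 → sp1 gives sp1 level 4.
No species has a prey at level 4, so no species reaches level 5.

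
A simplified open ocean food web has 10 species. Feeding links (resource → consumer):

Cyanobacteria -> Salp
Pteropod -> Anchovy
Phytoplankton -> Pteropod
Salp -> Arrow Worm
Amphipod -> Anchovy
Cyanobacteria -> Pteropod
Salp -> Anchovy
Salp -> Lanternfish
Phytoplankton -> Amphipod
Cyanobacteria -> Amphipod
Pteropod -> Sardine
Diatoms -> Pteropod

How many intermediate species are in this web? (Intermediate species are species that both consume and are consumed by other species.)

Intermediate species (has both prey and predators): Salp, Pteropod, Amphipod.
Count: 3.

3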